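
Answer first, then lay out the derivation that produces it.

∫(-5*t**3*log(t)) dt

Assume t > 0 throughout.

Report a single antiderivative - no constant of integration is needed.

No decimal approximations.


The answer is -5*t**4*log(t)/4 + 5*t**4/16.
Step 1. Integrate ∫(-5*t**3*log(t)) dt by parts with u = log(t), dv = (-5*t**3) dt, so v = -5*t**4/4 [assuming t > 0]: now -5*t**4*log(t)/4 + ∫(5*t**3/4) dt.
Step 2. Evaluate the standard form: now -5*t**4*log(t)/4 + 5*t**4/16.
Answer: -5*t**4*log(t)/4 + 5*t**4/16.


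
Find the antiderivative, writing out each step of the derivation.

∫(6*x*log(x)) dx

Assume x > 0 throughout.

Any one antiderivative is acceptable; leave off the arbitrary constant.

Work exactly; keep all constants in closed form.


Step 1. Integrate ∫(6*x*log(x)) dx by parts with u = log(x), dv = (6*x) dx, so v = 3*x**2 [assuming x > 0]: now 3*x**2*log(x) + ∫(-3*x) dx.
Step 2. Evaluate the standard form: now 3*x**2*log(x) - 3*x**2/2.
Answer: 3*x**2*log(x) - 3*x**2/2.


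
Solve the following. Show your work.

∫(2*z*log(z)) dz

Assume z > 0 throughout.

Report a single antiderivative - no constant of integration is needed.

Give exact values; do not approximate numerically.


Step 1. Integrate ∫(2*z*log(z)) dz by parts with u = log(z), dv = (2*z) dz, so v = z**2 [assuming z > 0]: now z**2*log(z) + ∫(-z) dz.
Step 2. Evaluate the standard form: now z**2*log(z) - z**2/2.
Answer: z**2*log(z) - z**2/2.


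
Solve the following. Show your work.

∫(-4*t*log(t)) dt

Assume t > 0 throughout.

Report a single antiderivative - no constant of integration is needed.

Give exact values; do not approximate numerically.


Step 1. Integrate ∫(-4*t*log(t)) dt by parts with u = log(t), dv = (-4*t) dt, so v = -2*t**2 [assuming t > 0]: now -2*t**2*log(t) + ∫(2*t) dt.
Step 2. Evaluate the standard form: now -2*t**2*log(t) + t**2.
Answer: -2*t**2*log(t) + t**2.


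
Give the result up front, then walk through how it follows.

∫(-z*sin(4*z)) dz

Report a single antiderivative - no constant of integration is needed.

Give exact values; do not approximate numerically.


The answer is z*cos(4*z)/4 - sin(4*z)/16.
Step 1. Integrate ∫(-z*sin(4*z)) dz by parts with u = z, dv = (-sin(4*z)) dz, so v = cos(4*z)/4: now z*cos(4*z)/4 + ∫(-cos(4*z)/4) dz.
Step 2. Evaluate the standard form: now z*cos(4*z)/4 - sin(4*z)/16.
Answer: z*cos(4*z)/4 - sin(4*z)/16.


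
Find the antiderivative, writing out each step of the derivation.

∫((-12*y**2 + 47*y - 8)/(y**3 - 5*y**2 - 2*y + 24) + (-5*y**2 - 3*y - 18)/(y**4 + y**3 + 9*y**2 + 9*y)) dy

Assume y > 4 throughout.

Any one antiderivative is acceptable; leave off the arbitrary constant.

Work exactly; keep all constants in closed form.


Step 1. Rewrite: now ∫((-12*y**2 + 47*y - 8)/(y**3 - 5*y**2 - 2*y + 24)) dy + ∫((-5*y**2 - 3*y - 18)/(y**4 + y**3 + 9*y**2 + 9*y)) dy.
Step 2. Decompose ∫((-12*y**2 + 47*y - 8)/(y**3 - 5*y**2 - 2*y + 24)) dy by partial fractions, (-12*y**2 + 47*y - 8)/(y**3 - 5*y**2 - 2*y + 24) = -5/(y + 2) - 5/(y - 3) - 2/(y - 4): now ∫((-5*y**2 - 3*y - 18)/(y**4 + y**3 + 9*y**2 + 9*y)) dy + ∫(-2/(y - 4)) dy + ∫(-5/(y - 3)) dy + ∫(-5/(y + 2)) dy.
Step 3. Evaluate the standard form [assuming y > -2]: now -5*log(y + 2) + ∫((-5*y**2 - 3*y - 18)/(y**4 + y**3 + 9*y**2 + 9*y)) dy + ∫(-2/(y - 4)) dy + ∫(-5/(y - 3)) dy.
Step 4. Evaluate the standard form [assuming y > 4]: now -2*log(y - 4) - 5*log(y + 2) + ∫((-5*y**2 - 3*y - 18)/(y**4 + y**3 + 9*y**2 + 9*y)) dy + ∫(-5/(y - 3)) dy.
Step 5. Evaluate the standard form [assuming y > 3]: now -2*log(y - 4) - 5*log(y - 3) - 5*log(y + 2) + ∫((-5*y**2 - 3*y - 18)/(y**4 + y**3 + 9*y**2 + 9*y)) dy.
Step 6. Decompose ∫((-5*y**2 - 3*y - 18)/(y**4 + y**3 + 9*y**2 + 9*y)) dy by partial fractions, (-5*y**2 - 3*y - 18)/(y**4 + y**3 + 9*y**2 + 9*y) = -3/(y**2 + 9) + 2/(y + 1) - 2/y: now -2*log(y - 4) - 5*log(y - 3) - 5*log(y + 2) + ∫(-2/y) dy + ∫(2/(y + 1)) dy + ∫(-3/(y**2 + 9)) dy.
Step 7. Evaluate the standard form [assuming y > -1]: now -2*log(y - 4) - 5*log(y - 3) + 2*log(y + 1) - 5*log(y + 2) + ∫(-2/y) dy + ∫(-3/(y**2 + 9)) dy.
Step 8. Evaluate the standard form [assuming y > 0]: now -2*log(y) - 2*log(y - 4) - 5*log(y - 3) + 2*log(y + 1) - 5*log(y + 2) + ∫(-3/(y**2 + 9)) dy.
Step 9. Evaluate the standard form: now -2*log(y) - 2*log(y - 4) - 5*log(y - 3) + 2*log(y + 1) - 5*log(y + 2) - atan(y/3).
Answer: -2*log(y) - 2*log(y - 4) - 5*log(y - 3) + 2*log(y + 1) - 5*log(y + 2) - atan(y/3).


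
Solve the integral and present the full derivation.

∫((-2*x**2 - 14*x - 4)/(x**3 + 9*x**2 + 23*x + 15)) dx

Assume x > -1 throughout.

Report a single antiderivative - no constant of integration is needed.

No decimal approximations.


Step 1. Decompose ∫((-2*x**2 - 14*x - 4)/(x**3 + 9*x**2 + 23*x + 15)) dx by partial fractions, (-2*x**2 - 14*x - 4)/(x**3 + 9*x**2 + 23*x + 15) = 2/(x + 5) - 5/(x + 3) + 1/(x + 1): now ∫(1/(x + 1)) dx + ∫(-5/(x + 3)) dx + ∫(2/(x + 5)) dx.
Step 2. Evaluate the standard form [assuming x > -3]: now -5*log(x + 3) + ∫(1/(x + 1)) dx + ∫(2/(x + 5)) dx.
Step 3. Evaluate the standard form [assuming x > -5]: now -5*log(x + 3) + 2*log(x + 5) + ∫(1/(x + 1)) dx.
Step 4. Evaluate the standard form [assuming x > -1]: now log(x + 1) - 5*log(x + 3) + 2*log(x + 5).
Answer: log(x + 1) - 5*log(x + 3) + 2*log(x + 5).


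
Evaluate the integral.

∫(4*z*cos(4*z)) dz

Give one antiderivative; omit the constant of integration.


Answer: z*sin(4*z) + cos(4*z)/4.


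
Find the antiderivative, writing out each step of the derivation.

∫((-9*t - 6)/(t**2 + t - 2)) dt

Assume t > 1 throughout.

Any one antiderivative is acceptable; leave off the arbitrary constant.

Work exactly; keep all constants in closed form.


Step 1. Decompose ∫((-9*t - 6)/(t**2 + t - 2)) dt by partial fractions, (-9*t - 6)/(t**2 + t - 2) = -4/(t + 2) - 5/(t - 1): now ∫(-5/(t - 1)) dt + ∫(-4/(t + 2)) dt.
Step 2. Evaluate the standard form [assuming t > 1]: now -5*log(t - 1) + ∫(-4/(t + 2)) dt.
Step 3. Evaluate the standard form [assuming t > -2]: now -5*log(t - 1) - 4*log(t + 2).
Answer: -5*log(t - 1) - 4*log(t + 2).


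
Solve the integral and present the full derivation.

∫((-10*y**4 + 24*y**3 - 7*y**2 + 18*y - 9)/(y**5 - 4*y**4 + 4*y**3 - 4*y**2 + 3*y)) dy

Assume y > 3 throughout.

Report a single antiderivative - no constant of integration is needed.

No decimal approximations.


Step 1. Decompose ∫((-10*y**4 + 24*y**3 - 7*y**2 + 18*y - 9)/(y**5 - 4*y**4 + 4*y**3 - 4*y**2 + 3*y)) dy by partial fractions, (-10*y**4 + 24*y**3 - 7*y**2 + 18*y - 9)/(y**5 - 4*y**4 + 4*y**3 - 4*y**2 + 3*y) = -3/(y**2 + 1) - 4/(y - 1) - 3/(y - 3) - 3/y: now ∫(-3/y) dy + ∫(-3/(y - 3)) dy + ∫(-4/(y - 1)) dy + ∫(-3/(y**2 + 1)) dy.
Step 2. Evaluate the standard form [assuming y > 3]: now -3*log(y - 3) + ∫(-3/y) dy + ∫(-4/(y - 1)) dy + ∫(-3/(y**2 + 1)) dy.
Step 3. Evaluate the standard form [assuming y > 1]: now -3*log(y - 3) - 4*log(y - 1) + ∫(-3/y) dy + ∫(-3/(y**2 + 1)) dy.
Step 4. Evaluate the standard form [assuming y > 0]: now -3*log(y) - 3*log(y - 3) - 4*log(y - 1) + ∫(-3/(y**2 + 1)) dy.
Step 5. Evaluate the standard form: now -3*log(y) - 3*log(y - 3) - 4*log(y - 1) - 3*atan(y).
Answer: -3*log(y) - 3*log(y - 3) - 4*log(y - 1) - 3*atan(y).


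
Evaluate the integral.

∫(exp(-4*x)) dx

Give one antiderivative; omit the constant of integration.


Answer: -exp(-4*x)/4.


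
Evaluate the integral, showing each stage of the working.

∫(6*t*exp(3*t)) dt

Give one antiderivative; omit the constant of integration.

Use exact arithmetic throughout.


Step 1. Integrate ∫(6*t*exp(3*t)) dt by parts with u = t, dv = (6*exp(3*t)) dt, so v = 2*exp(3*t): now 2*t*exp(3*t) + ∫(-2*exp(3*t)) dt.
Step 2. Evaluate the standard form: now 2*t*exp(3*t) - 2*exp(3*t)/3.
Answer: 2*t*exp(3*t) - 2*exp(3*t)/3.


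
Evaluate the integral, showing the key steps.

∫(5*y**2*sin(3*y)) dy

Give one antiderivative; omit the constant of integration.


Step 1. Integrate ∫(5*y**2*sin(3*y)) dy by parts with u = y**2, dv = (5*sin(3*y)) dy, so v = -5*cos(3*y)/3: now -5*y**2*cos(3*y)/3 + ∫(10*y*cos(3*y)/3) dy.
Step 2. Integrate ∫(10*y*cos(3*y)/3) dy by parts with u = y, dv = (10*cos(3*y)/3) dy, so v = 10*sin(3*y)/9: now -5*y**2*cos(3*y)/3 + 10*y*sin(3*y)/9 + ∫(-10*sin(3*y)/9) dy.
Step 3. Evaluate the standard form: now -5*y**2*cos(3*y)/3 + 10*y*sin(3*y)/9 + 10*cos(3*y)/27.
Answer: -5*y**2*cos(3*y)/3 + 10*y*sin(3*y)/9 + 10*cos(3*y)/27.


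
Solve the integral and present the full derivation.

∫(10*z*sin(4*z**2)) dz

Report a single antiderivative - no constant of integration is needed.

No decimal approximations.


Step 1. Substitute u = z**2, turning ∫(10*z*sin(4*z**2)) dz into ∫(5*sin(4*u)) du: now ∫(5*sin(4*u)) du.
Step 2. Evaluate the standard form: now -5*cos(4*u)/4.
Step 3. Substitute back u = z**2: now -5*cos(4*z**2)/4.
Answer: -5*cos(4*z**2)/4.


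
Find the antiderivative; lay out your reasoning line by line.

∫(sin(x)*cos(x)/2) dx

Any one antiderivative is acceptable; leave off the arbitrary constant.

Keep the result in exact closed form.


Step 1. Substitute u = sin(x), turning ∫(sin(x)*cos(x)/2) dx into ∫(u/2) du: now ∫(u/2) du.
Step 2. Evaluate the standard form: now u**2/4.
Step 3. Substitute back u = sin(x): now sin(x)**2/4.
Answer: sin(x)**2/4.


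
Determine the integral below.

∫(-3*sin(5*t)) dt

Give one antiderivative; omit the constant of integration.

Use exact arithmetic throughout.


Answer: 3*cos(5*t)/5.


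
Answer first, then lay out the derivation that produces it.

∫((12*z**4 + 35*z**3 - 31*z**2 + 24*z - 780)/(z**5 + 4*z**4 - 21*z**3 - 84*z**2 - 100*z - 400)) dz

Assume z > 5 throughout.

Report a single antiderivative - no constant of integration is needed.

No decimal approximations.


The answer is 4*log(z - 5) + 3*log(z + 4) + 5*log(z + 5) + 2*atan(z/2).
Step 1. Decompose ∫((12*z**4 + 35*z**3 - 31*z**2 + 24*z - 780)/(z**5 + 4*z**4 - 21*z**3 - 84*z**2 - 100*z - 400)) dz by partial fractions, (12*z**4 + 35*z**3 - 31*z**2 + 24*z - 780)/(z**5 + 4*z**4 - 21*z**3 - 84*z**2 - 100*z - 400) = 4/(z**2 + 4) + 5/(z + 5) + 3/(z + 4) + 4/(z - 5): now ∫(4/(z - 5)) dz + ∫(3/(z + 4)) dz + ∫(5/(z + 5)) dz + ∫(4/(z**2 + 4)) dz.
Step 2. Evaluate the standard form [assuming z > -5]: now 5*log(z + 5) + ∫(4/(z - 5)) dz + ∫(3/(z + 4)) dz + ∫(4/(z**2 + 4)) dz.
Step 3. Evaluate the standard form [assuming z > 5]: now 4*log(z - 5) + 5*log(z + 5) + ∫(3/(z + 4)) dz + ∫(4/(z**2 + 4)) dz.
Step 4. Evaluate the standard form [assuming z > -4]: now 4*log(z - 5) + 3*log(z + 4) + 5*log(z + 5) + ∫(4/(z**2 + 4)) dz.
Step 5. Evaluate the standard form: now 4*log(z - 5) + 3*log(z + 4) + 5*log(z + 5) + 2*atan(z/2).
Answer: 4*log(z - 5) + 3*log(z + 4) + 5*log(z + 5) + 2*atan(z/2).


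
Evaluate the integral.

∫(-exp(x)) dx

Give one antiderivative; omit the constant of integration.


Answer: -exp(x).


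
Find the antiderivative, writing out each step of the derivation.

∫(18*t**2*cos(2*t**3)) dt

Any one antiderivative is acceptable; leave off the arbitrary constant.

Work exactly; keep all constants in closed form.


Step 1. Substitute u = t**3, turning ∫(18*t**2*cos(2*t**3)) dt into ∫(6*cos(2*u)) du: now ∫(6*cos(2*u)) du.
Step 2. Evaluate the standard form: now 3*sin(2*u).
Step 3. Substitute back u = t**3: now 3*sin(2*t**3).
Answer: 3*sin(2*t**3).


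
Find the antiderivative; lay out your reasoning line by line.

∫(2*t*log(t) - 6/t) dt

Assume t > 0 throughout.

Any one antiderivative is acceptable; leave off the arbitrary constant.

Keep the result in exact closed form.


Step 1. Rewrite: now ∫(-6/t) dt + ∫(2*t*log(t)) dt.
Step 2. Evaluate the standard form [assuming t > 0]: now -6*log(t) + ∫(2*t*log(t)) dt.
Step 3. Integrate ∫(2*t*log(t)) dt by parts with u = log(t), dv = (2*t) dt, so v = t**2 [assuming t > 0]: now t**2*log(t) - 6*log(t) + ∫(-t) dt.
Step 4. Evaluate the standard form: now t**2*log(t) - t**2/2 - 6*log(t).
Answer: t**2*log(t) - t**2/2 - 6*log(t).


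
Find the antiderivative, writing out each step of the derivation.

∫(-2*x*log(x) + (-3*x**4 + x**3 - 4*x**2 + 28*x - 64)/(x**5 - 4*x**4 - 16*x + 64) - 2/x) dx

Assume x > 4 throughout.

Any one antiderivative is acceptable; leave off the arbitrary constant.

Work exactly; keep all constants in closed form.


Step 1. Rewrite: now ∫(-2/x) dx + ∫(-2*x*log(x)) dx + ∫((-3*x**4 + x**3 - 4*x**2 + 28*x - 64)/(x**5 - 4*x**4 - 16*x + 64)) dx.
Step 2. Integrate ∫(-2*x*log(x)) dx by parts with u = log(x), dv = (-2*x) dx, so v = -x**2 [assuming x > 0]: now -x**2*log(x) + ∫(-2/x) dx + ∫(x) dx + ∫((-3*x**4 + x**3 - 4*x**2 + 28*x - 64)/(x**5 - 4*x**4 - 16*x + 64)) dx.
Step 3. Evaluate the standard form: now -x**2*log(x) + x**2/2 + ∫(-2/x) dx + ∫((-3*x**4 + x**3 - 4*x**2 + 28*x - 64)/(x**5 - 4*x**4 - 16*x + 64)) dx.
Step 4. Evaluate the standard form [assuming x > 0]: now -x**2*log(x) + x**2/2 - 2*log(x) + ∫((-3*x**4 + x**3 - 4*x**2 + 28*x - 64)/(x**5 - 4*x**4 - 16*x + 64)) dx.
Step 5. Decompose ∫((-3*x**4 + x**3 - 4*x**2 + 28*x - 64)/(x**5 - 4*x**4 - 16*x + 64)) dx by partial fractions, (-3*x**4 + x**3 - 4*x**2 + 28*x - 64)/(x**5 - 4*x**4 - 16*x + 64) = -3/(x**2 + 4) - 1/(x + 2) + 1/(x - 2) - 3/(x - 4): now -x**2*log(x) + x**2/2 - 2*log(x) + ∫(-3/(x - 4)) dx + ∫(1/(x - 2)) dx + ∫(-1/(x + 2)) dx + ∫(-3/(x**2 + 4)) dx.
Step 6. Evaluate the standard form [assuming x > 2]: now -x**2*log(x) + x**2/2 - 2*log(x) + log(x - 2) + ∫(-3/(x - 4)) dx + ∫(-1/(x + 2)) dx + ∫(-3/(x**2 + 4)) dx.
Step 7. Evaluate the standard form [assuming x > -2]: now -x**2*log(x) + x**2/2 - 2*log(x) + log(x - 2) - log(x + 2) + ∫(-3/(x - 4)) dx + ∫(-3/(x**2 + 4)) dx.
Step 8. Evaluate the standard form [assuming x > 4]: now -x**2*log(x) + x**2/2 - 2*log(x) - 3*log(x - 4) + log(x - 2) - log(x + 2) + ∫(-3/(x**2 + 4)) dx.
Step 9. Evaluate the standard form: now -x**2*log(x) + x**2/2 - 2*log(x) - 3*log(x - 4) + log(x - 2) - log(x + 2) - 3*atan(x/2)/2.
Answer: -x**2*log(x) + x**2/2 - 2*log(x) - 3*log(x - 4) + log(x - 2) - log(x + 2) - 3*atan(x/2)/2.


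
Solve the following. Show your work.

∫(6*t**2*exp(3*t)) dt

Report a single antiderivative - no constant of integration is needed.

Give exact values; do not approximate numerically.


Step 1. Integrate ∫(6*t**2*exp(3*t)) dt by parts with u = t**2, dv = (6*exp(3*t)) dt, so v = 2*exp(3*t): now 2*t**2*exp(3*t) + ∫(-4*t*exp(3*t)) dt.
Step 2. Integrate ∫(-4*t*exp(3*t)) dt by parts with u = t, dv = (-4*exp(3*t)) dt, so v = -4*exp(3*t)/3: now 2*t**2*exp(3*t) - 4*t*exp(3*t)/3 + ∫(4*exp(3*t)/3) dt.
Step 3. Evaluate the standard form: now 2*t**2*exp(3*t) - 4*t*exp(3*t)/3 + 4*exp(3*t)/9.
Answer: 2*t**2*exp(3*t) - 4*t*exp(3*t)/3 + 4*exp(3*t)/9.


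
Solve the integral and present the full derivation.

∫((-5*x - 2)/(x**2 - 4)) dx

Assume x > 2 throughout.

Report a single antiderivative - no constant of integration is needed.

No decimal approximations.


Step 1. Decompose ∫((-5*x - 2)/(x**2 - 4)) dx by partial fractions, (-5*x - 2)/(x**2 - 4) = -2/(x + 2) - 3/(x - 2): now ∫(-3/(x - 2)) dx + ∫(-2/(x + 2)) dx.
Step 2. Evaluate the standard form [assuming x > -2]: now -2*log(x + 2) + ∫(-3/(x - 2)) dx.
Step 3. Evaluate the standard form [assuming x > 2]: now -3*log(x - 2) - 2*log(x + 2).
Answer: -3*log(x - 2) - 2*log(x + 2).


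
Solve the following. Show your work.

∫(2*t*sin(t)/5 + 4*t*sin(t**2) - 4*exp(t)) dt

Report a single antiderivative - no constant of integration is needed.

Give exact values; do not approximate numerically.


Step 1. Rewrite: now ∫(2*t*sin(t)/5) dt + ∫(4*t*sin(t**2)) dt + ∫(-4*exp(t)) dt.
Step 2. Substitute u = t**2, turning ∫(4*t*sin(t**2)) dt into ∫(2*sin(u)) du: now ∫(2*t*sin(t)/5) dt + ∫(-4*exp(t)) dt + ∫(2*sin(u)) du.
Step 3. Evaluate the standard form: now -2*cos(u) + ∫(2*t*sin(t)/5) dt + ∫(-4*exp(t)) dt.
Step 4. Substitute back u = t**2: now -2*cos(t**2) + ∫(2*t*sin(t)/5) dt + ∫(-4*exp(t)) dt.
Step 5. Evaluate the standard form: now -4*exp(t) - 2*cos(t**2) + ∫(2*t*sin(t)/5) dt.
Step 6. Integrate ∫(2*t*sin(t)/5) dt by parts with u = t, dv = (2*sin(t)/5) dt, so v = -2*cos(t)/5: now -2*t*cos(t)/5 - 4*exp(t) - 2*cos(t**2) + ∫(2*cos(t)/5) dt.
Step 7. Evaluate the standard form: now -2*t*cos(t)/5 - 4*exp(t) + 2*sin(t)/5 - 2*cos(t**2).
Answer: -2*t*cos(t)/5 - 4*exp(t) + 2*sin(t)/5 - 2*cos(t**2).


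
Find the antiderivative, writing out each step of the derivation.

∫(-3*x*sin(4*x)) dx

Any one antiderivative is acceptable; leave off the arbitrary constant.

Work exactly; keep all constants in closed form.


Step 1. Integrate ∫(-3*x*sin(4*x)) dx by parts with u = x, dv = (-3*sin(4*x)) dx, so v = 3*cos(4*x)/4: now 3*x*cos(4*x)/4 + ∫(-3*cos(4*x)/4) dx.
Step 2. Evaluate the standard form: now 3*x*cos(4*x)/4 - 3*sin(4*x)/16.
Answer: 3*x*cos(4*x)/4 - 3*sin(4*x)/16.


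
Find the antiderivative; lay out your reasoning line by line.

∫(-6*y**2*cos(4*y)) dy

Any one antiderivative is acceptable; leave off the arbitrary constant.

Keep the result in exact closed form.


Step 1. Integrate ∫(-6*y**2*cos(4*y)) dy by parts with u = y**2, dv = (-6*cos(4*y)) dy, so v = -3*sin(4*y)/2: now -3*y**2*sin(4*y)/2 + ∫(3*y*sin(4*y)) dy.
Step 2. Integrate ∫(3*y*sin(4*y)) dy by parts with u = y, dv = (3*sin(4*y)) dy, so v = -3*cos(4*y)/4: now -3*y**2*sin(4*y)/2 - 3*y*cos(4*y)/4 + ∫(3*cos(4*y)/4) dy.
Step 3. Evaluate the standard form: now -3*y**2*sin(4*y)/2 - 3*y*cos(4*y)/4 + 3*sin(4*y)/16.
Answer: -3*y**2*sin(4*y)/2 - 3*y*cos(4*y)/4 + 3*sin(4*y)/16.


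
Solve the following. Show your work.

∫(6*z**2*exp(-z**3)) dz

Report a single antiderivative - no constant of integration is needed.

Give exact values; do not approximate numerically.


Step 1. Substitute u = z**3, turning ∫(6*z**2*exp(-z**3)) dz into ∫(2*exp(-u)) du: now ∫(2*exp(-u)) du.
Step 2. Evaluate the standard form: now -2*exp(-u).
Step 3. Substitute back u = z**3: now -2*exp(-z**3).
Answer: -2*exp(-z**3).


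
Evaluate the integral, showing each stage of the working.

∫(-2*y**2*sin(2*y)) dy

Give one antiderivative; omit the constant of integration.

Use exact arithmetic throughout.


Step 1. Integrate ∫(-2*y**2*sin(2*y)) dy by parts with u = y**2, dv = (-2*sin(2*y)) dy, so v = cos(2*y): now y**2*cos(2*y) + ∫(-2*y*cos(2*y)) dy.
Step 2. Integrate ∫(-2*y*cos(2*y)) dy by parts with u = y, dv = (-2*cos(2*y)) dy, so v = -sin(2*y): now y**2*cos(2*y) - y*sin(2*y) + ∫(sin(2*y)) dy.
Step 3. Evaluate the standard form: now y**2*cos(2*y) - y*sin(2*y) - cos(2*y)/2.
Answer: y**2*cos(2*y) - y*sin(2*y) - cos(2*y)/2.


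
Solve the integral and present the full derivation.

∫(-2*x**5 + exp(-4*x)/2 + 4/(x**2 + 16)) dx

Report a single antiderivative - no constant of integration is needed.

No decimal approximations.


Step 1. Rewrite: now ∫(-2*x**5) dx + ∫(4/(x**2 + 16)) dx + ∫(exp(-4*x)/2) dx.
Step 2. Evaluate the standard form: now ∫(-2*x**5) dx + ∫(4/(x**2 + 16)) dx - exp(-4*x)/8.
Step 3. Evaluate the standard form: now -x**6/3 + ∫(4/(x**2 + 16)) dx - exp(-4*x)/8.
Step 4. Evaluate the standard form: now -x**6/3 + atan(x/4) - exp(-4*x)/8.
Answer: -x**6/3 + atan(x/4) - exp(-4*x)/8.


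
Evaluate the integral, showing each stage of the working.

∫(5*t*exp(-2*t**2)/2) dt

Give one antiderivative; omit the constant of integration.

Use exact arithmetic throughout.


Step 1. Substitute u = t**2, turning ∫(5*t*exp(-2*t**2)/2) dt into ∫(5*exp(-2*u)/4) du: now ∫(5*exp(-2*u)/4) du.
Step 2. Evaluate the standard form: now -5*exp(-2*u)/8.
Step 3. Substitute back u = t**2: now -5*exp(-2*t**2)/8.
Answer: -5*exp(-2*t**2)/8.


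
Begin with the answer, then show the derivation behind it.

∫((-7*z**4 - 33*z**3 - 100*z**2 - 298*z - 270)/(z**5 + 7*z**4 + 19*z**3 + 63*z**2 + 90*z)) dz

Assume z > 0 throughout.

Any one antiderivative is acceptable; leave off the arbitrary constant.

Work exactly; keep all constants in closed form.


The answer is -3*log(z) - log(z + 2) - 3*log(z + 5) - atan(z/3)/3.
Step 1. Decompose ∫((-7*z**4 - 33*z**3 - 100*z**2 - 298*z - 270)/(z**5 + 7*z**4 + 19*z**3 + 63*z**2 + 90*z)) dz by partial fractions, (-7*z**4 - 33*z**3 - 100*z**2 - 298*z - 270)/(z**5 + 7*z**4 + 19*z**3 + 63*z**2 + 90*z) = -1/(z**2 + 9) - 3/(z + 5) - 1/(z + 2) - 3/z: now ∫(-3/z) dz + ∫(-1/(z + 2)) dz + ∫(-3/(z + 5)) dz + ∫(-1/(z**2 + 9)) dz.
Step 2. Evaluate the standard form [assuming z > 0]: now -3*log(z) + ∫(-1/(z + 2)) dz + ∫(-3/(z + 5)) dz + ∫(-1/(z**2 + 9)) dz.
Step 3. Evaluate the standard form [assuming z > -2]: now -3*log(z) - log(z + 2) + ∫(-3/(z + 5)) dz + ∫(-1/(z**2 + 9)) dz.
Step 4. Evaluate the standard form [assuming z > -5]: now -3*log(z) - log(z + 2) - 3*log(z + 5) + ∫(-1/(z**2 + 9)) dz.
Step 5. Evaluate the standard form: now -3*log(z) - log(z + 2) - 3*log(z + 5) - atan(z/3)/3.
Answer: -3*log(z) - log(z + 2) - 3*log(z + 5) - atan(z/3)/3.


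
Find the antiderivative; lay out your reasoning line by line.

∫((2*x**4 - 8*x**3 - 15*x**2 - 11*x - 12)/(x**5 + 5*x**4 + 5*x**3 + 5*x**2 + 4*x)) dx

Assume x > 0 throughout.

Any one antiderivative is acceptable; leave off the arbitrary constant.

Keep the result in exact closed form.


Step 1. Decompose ∫((2*x**4 - 8*x**3 - 15*x**2 - 11*x - 12)/(x**5 + 5*x**4 + 5*x**3 + 5*x**2 + 4*x)) dx by partial fractions, (2*x**4 - 8*x**3 - 15*x**2 - 11*x - 12)/(x**5 + 5*x**4 + 5*x**3 + 5*x**2 + 4*x) = -1/(x**2 + 1) + 4/(x + 4) + 1/(x + 1) - 3/x: now ∫(-3/x) dx + ∫(1/(x + 1)) dx + ∫(4/(x + 4)) dx + ∫(-1/(x**2 + 1)) dx.
Step 2. Evaluate the standard form [assuming x > -1]: now log(x + 1) + ∫(-3/x) dx + ∫(4/(x + 4)) dx + ∫(-1/(x**2 + 1)) dx.
Step 3. Evaluate the standard form [assuming x > 0]: now -3*log(x) + log(x + 1) + ∫(4/(x + 4)) dx + ∫(-1/(x**2 + 1)) dx.
Step 4. Evaluate the standard form [assuming x > -4]: now -3*log(x) + log(x + 1) + 4*log(x + 4) + ∫(-1/(x**2 + 1)) dx.
Step 5. Evaluate the standard form: now -3*log(x) + log(x + 1) + 4*log(x + 4) - atan(x).
Answer: -3*log(x) + log(x + 1) + 4*log(x + 4) - atan(x).


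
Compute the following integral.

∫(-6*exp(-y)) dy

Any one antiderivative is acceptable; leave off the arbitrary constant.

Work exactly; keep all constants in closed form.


Answer: 6*exp(-y).


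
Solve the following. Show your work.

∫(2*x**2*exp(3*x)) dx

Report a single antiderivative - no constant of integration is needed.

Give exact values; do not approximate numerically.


Step 1. Integrate ∫(2*x**2*exp(3*x)) dx by parts with u = x**2, dv = (2*exp(3*x)) dx, so v = 2*exp(3*x)/3: now 2*x**2*exp(3*x)/3 + ∫(-4*x*exp(3*x)/3) dx.
Step 2. Integrate ∫(-4*x*exp(3*x)/3) dx by parts with u = x, dv = (-4*exp(3*x)/3) dx, so v = -4*exp(3*x)/9: now 2*x**2*exp(3*x)/3 - 4*x*exp(3*x)/9 + ∫(4*exp(3*x)/9) dx.
Step 3. Evaluate the standard form: now 2*x**2*exp(3*x)/3 - 4*x*exp(3*x)/9 + 4*exp(3*x)/27.
Answer: 2*x**2*exp(3*x)/3 - 4*x*exp(3*x)/9 + 4*exp(3*x)/27.


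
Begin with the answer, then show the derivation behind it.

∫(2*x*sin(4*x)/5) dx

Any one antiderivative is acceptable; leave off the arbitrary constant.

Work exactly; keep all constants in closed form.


The answer is -x*cos(4*x)/10 + sin(4*x)/40.
Step 1. Integrate ∫(2*x*sin(4*x)/5) dx by parts with u = x, dv = (2*sin(4*x)/5) dx, so v = -cos(4*x)/10: now -x*cos(4*x)/10 + ∫(cos(4*x)/10) dx.
Step 2. Evaluate the standard form: now -x*cos(4*x)/10 + sin(4*x)/40.
Answer: -x*cos(4*x)/10 + sin(4*x)/40.


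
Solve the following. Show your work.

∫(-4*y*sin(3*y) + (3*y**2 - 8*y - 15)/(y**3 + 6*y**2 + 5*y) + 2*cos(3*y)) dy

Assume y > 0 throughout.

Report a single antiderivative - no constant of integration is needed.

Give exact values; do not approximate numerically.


Step 1. Rewrite: now ∫(-4*y*sin(3*y)) dy + ∫((3*y**2 - 8*y - 15)/(y**3 + 6*y**2 + 5*y)) dy + ∫(2*cos(3*y)) dy.
Step 2. Decompose ∫((3*y**2 - 8*y - 15)/(y**3 + 6*y**2 + 5*y)) dy by partial fractions, (3*y**2 - 8*y - 15)/(y**3 + 6*y**2 + 5*y) = 5/(y + 5) + 1/(y + 1) - 3/y: now ∫(-3/y) dy + ∫(-4*y*sin(3*y)) dy + ∫(1/(y + 1)) dy + ∫(5/(y + 5)) dy + ∫(2*cos(3*y)) dy.
Step 3. Evaluate the standard form [assuming y > -5]: now 5*log(y + 5) + ∫(-3/y) dy + ∫(-4*y*sin(3*y)) dy + ∫(1/(y + 1)) dy + ∫(2*cos(3*y)) dy.
Step 4. Evaluate the standard form [assuming y > 0]: now -3*log(y) + 5*log(y + 5) + ∫(-4*y*sin(3*y)) dy + ∫(1/(y + 1)) dy + ∫(2*cos(3*y)) dy.
Step 5. Evaluate the standard form [assuming y > -1]: now -3*log(y) + log(y + 1) + 5*log(y + 5) + ∫(-4*y*sin(3*y)) dy + ∫(2*cos(3*y)) dy.
Step 6. Integrate ∫(-4*y*sin(3*y)) dy by parts with u = y, dv = (-4*sin(3*y)) dy, so v = 4*cos(3*y)/3: now 4*y*cos(3*y)/3 - 3*log(y) + log(y + 1) + 5*log(y + 5) + ∫(-4*cos(3*y)/3) dy + ∫(2*cos(3*y)) dy.
Step 7. Evaluate the standard form: now 4*y*cos(3*y)/3 - 3*log(y) + log(y + 1) + 5*log(y + 5) - 4*sin(3*y)/9 + ∫(2*cos(3*y)) dy.
Step 8. Evaluate the standard form: now 4*y*cos(3*y)/3 - 3*log(y) + log(y + 1) + 5*log(y + 5) + 2*sin(3*y)/9.
Answer: 4*y*cos(3*y)/3 - 3*log(y) + log(y + 1) + 5*log(y + 5) + 2*sin(3*y)/9.


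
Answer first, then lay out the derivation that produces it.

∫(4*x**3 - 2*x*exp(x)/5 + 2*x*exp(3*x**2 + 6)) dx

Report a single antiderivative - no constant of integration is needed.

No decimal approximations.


The answer is x**4 - 2*x*exp(x)/5 + 2*exp(x)/5 + exp(3*x**2 + 6)/3.
Step 1. Rewrite: now ∫(4*x**3) dx + ∫(-2*x*exp(x)/5) dx + ∫(2*x*exp(3*x**2 + 6)) dx.
Step 2. Substitute u = x**2 + 2, turning ∫(2*x*exp(3*x**2 + 6)) dx into ∫(exp(3*u)) du: now ∫(4*x**3) dx + ∫(-2*x*exp(x)/5) dx + ∫(exp(3*u)) du.
Step 3. Evaluate the standard form: now exp(3*u)/3 + ∫(4*x**3) dx + ∫(-2*x*exp(x)/5) dx.
Step 4. Substitute back u = x**2 + 2: now exp(3*x**2 + 6)/3 + ∫(4*x**3) dx + ∫(-2*x*exp(x)/5) dx.
Step 5. Evaluate the standard form: now x**4 + exp(3*x**2 + 6)/3 + ∫(-2*x*exp(x)/5) dx.
Step 6. Integrate ∫(-2*x*exp(x)/5) dx by parts with u = x, dv = (-2*exp(x)/5) dx, so v = -2*exp(x)/5: now x**4 - 2*x*exp(x)/5 + exp(3*x**2 + 6)/3 + ∫(2*exp(x)/5) dx.
Step 7. Evaluate the standard form: now x**4 - 2*x*exp(x)/5 + 2*exp(x)/5 + exp(3*x**2 + 6)/3.
Answer: x**4 - 2*x*exp(x)/5 + 2*exp(x)/5 + exp(3*x**2 + 6)/3.


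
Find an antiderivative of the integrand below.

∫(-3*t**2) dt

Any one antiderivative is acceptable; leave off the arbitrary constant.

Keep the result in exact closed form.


Answer: -t**3.


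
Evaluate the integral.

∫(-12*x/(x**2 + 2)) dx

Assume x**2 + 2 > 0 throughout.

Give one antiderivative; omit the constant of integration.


Answer: -6*log(x**2 + 2).


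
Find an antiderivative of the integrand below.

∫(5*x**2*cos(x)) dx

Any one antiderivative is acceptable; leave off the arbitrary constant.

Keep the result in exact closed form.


Answer: 5*x**2*sin(x) + 10*x*cos(x) - 10*sin(x).


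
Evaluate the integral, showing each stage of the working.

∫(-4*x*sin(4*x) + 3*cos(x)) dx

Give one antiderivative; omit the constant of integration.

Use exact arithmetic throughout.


Step 1. Rewrite: now ∫(-4*x*sin(4*x)) dx + ∫(3*cos(x)) dx.
Step 2. Evaluate the standard form: now 3*sin(x) + ∫(-4*x*sin(4*x)) dx.
Step 3. Integrate ∫(-4*x*sin(4*x)) dx by parts with u = x, dv = (-4*sin(4*x)) dx, so v = cos(4*x): now x*cos(4*x) + 3*sin(x) + ∫(-cos(4*x)) dx.
Step 4. Evaluate the standard form: now x*cos(4*x) + 3*sin(x) - sin(4*x)/4.
Answer: x*cos(4*x) + 3*sin(x) - sin(4*x)/4.


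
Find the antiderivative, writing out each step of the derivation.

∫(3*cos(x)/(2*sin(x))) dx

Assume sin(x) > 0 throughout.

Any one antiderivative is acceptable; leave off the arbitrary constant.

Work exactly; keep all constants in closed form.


Step 1. Substitute u = sin(x), turning ∫(3*cos(x)/(2*sin(x))) dx into ∫(3/(2*u)) du: now ∫(3/(2*u)) du.
Step 2. Evaluate the standard form [assuming u > 0]: now 3*log(u)/2.
Step 3. Substitute back u = sin(x): now 3*log(sin(x))/2.
Answer: 3*log(sin(x))/2.


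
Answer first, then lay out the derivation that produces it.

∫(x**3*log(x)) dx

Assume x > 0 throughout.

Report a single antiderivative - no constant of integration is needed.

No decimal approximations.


The answer is x**4*log(x)/4 - x**4/16.
Step 1. Integrate ∫(x**3*log(x)) dx by parts with u = log(x), dv = (x**3) dx, so v = x**4/4 [assuming x > 0]: now x**4*log(x)/4 + ∫(-x**3/4) dx.
Step 2. Evaluate the standard form: now x**4*log(x)/4 - x**4/16.
Answer: x**4*log(x)/4 - x**4/16.


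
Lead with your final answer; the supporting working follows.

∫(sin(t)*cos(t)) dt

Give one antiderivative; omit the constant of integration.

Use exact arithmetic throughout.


The answer is sin(t)**2/2.
Step 1. Substitute u = sin(t), turning ∫(sin(t)*cos(t)) dt into ∫(u) du: now ∫(u) du.
Step 2. Evaluate the standard form: now u**2/2.
Step 3. Substitute back u = sin(t): now sin(t)**2/2.
Answer: sin(t)**2/2.


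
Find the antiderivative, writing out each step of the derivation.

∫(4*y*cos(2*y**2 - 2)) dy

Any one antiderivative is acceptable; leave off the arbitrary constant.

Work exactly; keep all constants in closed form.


Step 1. Substitute u = y**2 - 1, turning ∫(4*y*cos(2*y**2 - 2)) dy into ∫(2*cos(2*u)) du: now ∫(2*cos(2*u)) du.
Step 2. Evaluate the standard form: now sin(2*u).
Step 3. Substitute back u = y**2 - 1: now sin(2*y**2 - 2).
Answer: sin(2*y**2 - 2).


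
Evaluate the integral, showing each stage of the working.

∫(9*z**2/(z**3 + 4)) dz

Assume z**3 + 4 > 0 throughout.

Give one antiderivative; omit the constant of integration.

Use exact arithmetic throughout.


Step 1. Substitute u = z**3 + 4, turning ∫(9*z**2/(z**3 + 4)) dz into ∫(3/u) du: now ∫(3/u) du.
Step 2. Evaluate the standard form [assuming u > 0]: now 3*log(u).
Step 3. Substitute back u = z**3 + 4: now 3*log(z**3 + 4).
Answer: 3*log(z**3 + 4).


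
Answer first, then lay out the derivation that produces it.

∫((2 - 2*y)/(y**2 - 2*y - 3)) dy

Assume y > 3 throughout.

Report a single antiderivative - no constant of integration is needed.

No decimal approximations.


The answer is -log(y - 3) - log(y + 1).
Step 1. Decompose ∫((2 - 2*y)/(y**2 - 2*y - 3)) dy by partial fractions, (2 - 2*y)/(y**2 - 2*y - 3) = -1/(y + 1) - 1/(y - 3): now ∫(-1/(y - 3)) dy + ∫(-1/(y + 1)) dy.
Step 2. Evaluate the standard form [assuming y > -1]: now -log(y + 1) + ∫(-1/(y - 3)) dy.
Step 3. Evaluate the standard form [assuming y > 3]: now -log(y - 3) - log(y + 1).
Answer: -log(y - 3) - log(y + 1).


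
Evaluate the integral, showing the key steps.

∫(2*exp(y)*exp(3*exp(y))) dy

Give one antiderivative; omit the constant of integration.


Step 1. Substitute u = exp(y), turning ∫(2*exp(y)*exp(3*exp(y))) dy into ∫(2*exp(3*u)) du: now ∫(2*exp(3*u)) du.
Step 2. Evaluate the standard form: now 2*exp(3*u)/3.
Step 3. Substitute back u = exp(y): now 2*exp(3*exp(y))/3.
Answer: 2*exp(3*exp(y))/3.


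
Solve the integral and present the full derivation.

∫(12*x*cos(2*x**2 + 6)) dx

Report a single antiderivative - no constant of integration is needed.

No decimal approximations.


Step 1. Substitute u = x**2 + 3, turning ∫(12*x*cos(2*x**2 + 6)) dx into ∫(6*cos(2*u)) du: now ∫(6*cos(2*u)) du.
Step 2. Evaluate the standard form: now 3*sin(2*u).
Step 3. Substitute back u = x**2 + 3: now 3*sin(2*x**2 + 6).
Answer: 3*sin(2*x**2 + 6).


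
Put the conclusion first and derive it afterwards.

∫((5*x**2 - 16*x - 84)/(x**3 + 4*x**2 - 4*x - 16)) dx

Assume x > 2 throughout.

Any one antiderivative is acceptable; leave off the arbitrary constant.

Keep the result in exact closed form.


The answer is -4*log(x - 2) + 4*log(x + 2) + 5*log(x + 4).
Step 1. Decompose ∫((5*x**2 - 16*x - 84)/(x**3 + 4*x**2 - 4*x - 16)) dx by partial fractions, (5*x**2 - 16*x - 84)/(x**3 + 4*x**2 - 4*x - 16) = 5/(x + 4) + 4/(x + 2) - 4/(x - 2): now ∫(-4/(x - 2)) dx + ∫(4/(x + 2)) dx + ∫(5/(x + 4)) dx.
Step 2. Evaluate the standard form [assuming x > -2]: now 4*log(x + 2) + ∫(-4/(x - 2)) dx + ∫(5/(x + 4)) dx.
Step 3. Evaluate the standard form [assuming x > -4]: now 4*log(x + 2) + 5*log(x + 4) + ∫(-4/(x - 2)) dx.
Step 4. Evaluate the standard form [assuming x > 2]: now -4*log(x - 2) + 4*log(x + 2) + 5*log(x + 4).
Answer: -4*log(x - 2) + 4*log(x + 2) + 5*log(x + 4).


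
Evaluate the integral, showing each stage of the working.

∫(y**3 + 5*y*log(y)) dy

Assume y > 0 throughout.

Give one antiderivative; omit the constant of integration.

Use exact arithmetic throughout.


Step 1. Rewrite: now ∫(y**3) dy + ∫(5*y*log(y)) dy.
Step 2. Integrate ∫(5*y*log(y)) dy by parts with u = log(y), dv = (5*y) dy, so v = 5*y**2/2 [assuming y > 0]: now 5*y**2*log(y)/2 + ∫(-5*y/2) dy + ∫(y**3) dy.
Step 3. Evaluate the standard form: now 5*y**2*log(y)/2 - 5*y**2/4 + ∫(y**3) dy.
Step 4. Evaluate the standard form: now y**4/4 + 5*y**2*log(y)/2 - 5*y**2/4.
Answer: y**4/4 + 5*y**2*log(y)/2 - 5*y**2/4.


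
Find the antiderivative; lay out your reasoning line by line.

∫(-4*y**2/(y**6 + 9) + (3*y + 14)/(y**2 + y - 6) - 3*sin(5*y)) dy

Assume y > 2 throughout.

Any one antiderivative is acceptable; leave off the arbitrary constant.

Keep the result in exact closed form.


Step 1. Rewrite: now ∫(-4*y**2/(y**6 + 9)) dy + ∫((3*y + 14)/(y**2 + y - 6)) dy + ∫(-3*sin(5*y)) dy.
Step 2. Evaluate the standard form: now 3*cos(5*y)/5 + ∫(-4*y**2/(y**6 + 9)) dy + ∫((3*y + 14)/(y**2 + y - 6)) dy.
Step 3. Decompose ∫((3*y + 14)/(y**2 + y - 6)) dy by partial fractions, (3*y + 14)/(y**2 + y - 6) = -1/(y + 3) + 4/(y - 2): now 3*cos(5*y)/5 + ∫(-4*y**2/(y**6 + 9)) dy + ∫(4/(y - 2)) dy + ∫(-1/(y + 3)) dy.
Step 4. Evaluate the standard form [assuming y > 2]: now 4*log(y - 2) + 3*cos(5*y)/5 + ∫(-4*y**2/(y**6 + 9)) dy + ∫(-1/(y + 3)) dy.
Step 5. Evaluate the standard form [assuming y > -3]: now 4*log(y - 2) - log(y + 3) + 3*cos(5*y)/5 + ∫(-4*y**2/(y**6 + 9)) dy.
Step 6. Substitute u = y**3, turning ∫(-4*y**2/(y**6 + 9)) dy into ∫(-4/(3*(u**2 + 9))) du: now 4*log(y - 2) - log(y + 3) + 3*cos(5*y)/5 + ∫(-4/(3*(u**2 + 9))) du.
Step 7. Evaluate the standard form: now 4*log(y - 2) - log(y + 3) + 3*cos(5*y)/5 - 4*atan(u/3)/9.
Step 8. Substitute back u = y**3: now 4*log(y - 2) - log(y + 3) + 3*cos(5*y)/5 - 4*atan(y**3/3)/9.
Answer: 4*log(y - 2) - log(y + 3) + 3*cos(5*y)/5 - 4*atan(y**3/3)/9.


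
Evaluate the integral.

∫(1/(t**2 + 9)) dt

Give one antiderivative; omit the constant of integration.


Answer: atan(t/3)/3.


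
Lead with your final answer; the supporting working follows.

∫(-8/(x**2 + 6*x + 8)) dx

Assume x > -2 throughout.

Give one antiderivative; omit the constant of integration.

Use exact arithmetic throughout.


The answer is -4*log(x + 2) + 4*log(x + 4).
Step 1. Decompose ∫(-8/(x**2 + 6*x + 8)) dx by partial fractions, -8/(x**2 + 6*x + 8) = 4/(x + 4) - 4/(x + 2): now ∫(-4/(x + 2)) dx + ∫(4/(x + 4)) dx.
Step 2. Evaluate the standard form [assuming x > -4]: now 4*log(x + 4) + ∫(-4/(x + 2)) dx.
Step 3. Evaluate the standard form [assuming x > -2]: now -4*log(x + 2) + 4*log(x + 4).
Answer: -4*log(x + 2) + 4*log(x + 4).


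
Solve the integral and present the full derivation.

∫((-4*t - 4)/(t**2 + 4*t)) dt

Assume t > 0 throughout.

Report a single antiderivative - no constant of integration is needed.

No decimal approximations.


Step 1. Decompose ∫((-4*t - 4)/(t**2 + 4*t)) dt by partial fractions, (-4*t - 4)/(t**2 + 4*t) = -3/(t + 4) - 1/t: now ∫(-1/t) dt + ∫(-3/(t + 4)) dt.
Step 2. Evaluate the standard form [assuming t > 0]: now -log(t) + ∫(-3/(t + 4)) dt.
Step 3. Evaluate the standard form [assuming t > -4]: now -log(t) - 3*log(t + 4).
Answer: -log(t) - 3*log(t + 4).


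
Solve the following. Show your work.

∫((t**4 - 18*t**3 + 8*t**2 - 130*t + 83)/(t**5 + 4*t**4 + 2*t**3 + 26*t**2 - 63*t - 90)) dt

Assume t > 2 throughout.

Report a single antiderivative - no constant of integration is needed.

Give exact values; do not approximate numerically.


Step 1. Decompose ∫((t**4 - 18*t**3 + 8*t**2 - 130*t + 83)/(t**5 + 4*t**4 + 2*t**3 + 26*t**2 - 63*t - 90)) dt by partial fractions, (t**4 - 18*t**3 + 8*t**2 - 130*t + 83)/(t**5 + 4*t**4 + 2*t**3 + 26*t**2 - 63*t - 90) = -2/(t**2 + 9) + 4/(t + 5) - 2/(t + 1) - 1/(t - 2): now ∫(-1/(t - 2)) dt + ∫(-2/(t + 1)) dt + ∫(4/(t + 5)) dt + ∫(-2/(t**2 + 9)) dt.
Step 2. Evaluate the standard form [assuming t > -1]: now -2*log(t + 1) + ∫(-1/(t - 2)) dt + ∫(4/(t + 5)) dt + ∫(-2/(t**2 + 9)) dt.
Step 3. Evaluate the standard form [assuming t > -5]: now -2*log(t + 1) + 4*log(t + 5) + ∫(-1/(t - 2)) dt + ∫(-2/(t**2 + 9)) dt.
Step 4. Evaluate the standard form [assuming t > 2]: now -log(t - 2) - 2*log(t + 1) + 4*log(t + 5) + ∫(-2/(t**2 + 9)) dt.
Step 5. Evaluate the standard form: now -log(t - 2) - 2*log(t + 1) + 4*log(t + 5) - 2*atan(t/3)/3.
Answer: -log(t - 2) - 2*log(t + 1) + 4*log(t + 5) - 2*atan(t/3)/3.


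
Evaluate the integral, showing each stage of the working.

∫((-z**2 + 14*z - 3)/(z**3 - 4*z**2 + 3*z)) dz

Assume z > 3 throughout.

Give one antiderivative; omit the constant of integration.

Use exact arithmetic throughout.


Step 1. Decompose ∫((-z**2 + 14*z - 3)/(z**3 - 4*z**2 + 3*z)) dz by partial fractions, (-z**2 + 14*z - 3)/(z**3 - 4*z**2 + 3*z) = -5/(z - 1) + 5/(z - 3) - 1/z: now ∫(-1/z) dz + ∫(5/(z - 3)) dz + ∫(-5/(z - 1)) dz.
Step 2. Evaluate the standard form [assuming z > 1]: now -5*log(z - 1) + ∫(-1/z) dz + ∫(5/(z - 3)) dz.
Step 3. Evaluate the standard form [assuming z > 3]: now 5*log(z - 3) - 5*log(z - 1) + ∫(-1/z) dz.
Step 4. Evaluate the standard form [assuming z > 0]: now -log(z) + 5*log(z - 3) - 5*log(z - 1).
Answer: -log(z) + 5*log(z - 3) - 5*log(z - 1).


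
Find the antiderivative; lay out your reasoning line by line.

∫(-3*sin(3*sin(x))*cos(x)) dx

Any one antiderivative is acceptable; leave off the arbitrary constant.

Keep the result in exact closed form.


Step 1. Substitute u = sin(x), turning ∫(-3*sin(3*sin(x))*cos(x)) dx into ∫(-3*sin(3*u)) du: now ∫(-3*sin(3*u)) du.
Step 2. Evaluate the standard form: now cos(3*u).
Step 3. Substitute back u = sin(x): now cos(3*sin(x)).
Answer: cos(3*sin(x)).


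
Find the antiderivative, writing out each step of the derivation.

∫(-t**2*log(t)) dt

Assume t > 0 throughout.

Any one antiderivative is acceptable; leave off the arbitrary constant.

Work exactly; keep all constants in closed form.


Step 1. Integrate ∫(-t**2*log(t)) dt by parts with u = log(t), dv = (-t**2) dt, so v = -t**3/3 [assuming t > 0]: now -t**3*log(t)/3 + ∫(t**2/3) dt.
Step 2. Evaluate the standard form: now -t**3*log(t)/3 + t**3/9.
Answer: -t**3*log(t)/3 + t**3/9.


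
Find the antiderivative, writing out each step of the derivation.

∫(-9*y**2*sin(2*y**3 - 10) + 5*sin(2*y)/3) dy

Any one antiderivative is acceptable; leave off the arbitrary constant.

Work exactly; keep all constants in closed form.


Step 1. Rewrite: now ∫(-9*y**2*sin(2*y**3 - 10)) dy + ∫(5*sin(2*y)/3) dy.
Step 2. Evaluate the standard form: now -5*cos(2*y)/6 + ∫(-9*y**2*sin(2*y**3 - 10)) dy.
Step 3. Substitute u = y**3 - 5, turning ∫(-9*y**2*sin(2*y**3 - 10)) dy into ∫(-3*sin(2*u)) du: now -5*cos(2*y)/6 + ∫(-3*sin(2*u)) du.
Step 4. Evaluate the standard form: now 3*cos(2*u)/2 - 5*cos(2*y)/6.
Step 5. Substitute back u = y**3 - 5: now -5*cos(2*y)/6 + 3*cos(2*y**3 - 10)/2.
Answer: -5*cos(2*y)/6 + 3*cos(2*y**3 - 10)/2.


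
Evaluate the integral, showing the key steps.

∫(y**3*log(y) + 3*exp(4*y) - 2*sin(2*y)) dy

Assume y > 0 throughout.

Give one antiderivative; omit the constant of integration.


Step 1. Rewrite: now ∫(y**3*log(y)) dy + ∫(3*exp(4*y)) dy + ∫(-2*sin(2*y)) dy.
Step 2. Evaluate the standard form: now cos(2*y) + ∫(y**3*log(y)) dy + ∫(3*exp(4*y)) dy.
Step 3. Integrate ∫(y**3*log(y)) dy by parts with u = log(y), dv = (y**3) dy, so v = y**4/4 [assuming y > 0]: now y**4*log(y)/4 + cos(2*y) + ∫(-y**3/4) dy + ∫(3*exp(4*y)) dy.
Step 4. Evaluate the standard form: now y**4*log(y)/4 - y**4/16 + cos(2*y) + ∫(3*exp(4*y)) dy.
Step 5. Evaluate the standard form: now y**4*log(y)/4 - y**4/16 + 3*exp(4*y)/4 + cos(2*y).
Answer: y**4*log(y)/4 - y**4/16 + 3*exp(4*y)/4 + cos(2*y).
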